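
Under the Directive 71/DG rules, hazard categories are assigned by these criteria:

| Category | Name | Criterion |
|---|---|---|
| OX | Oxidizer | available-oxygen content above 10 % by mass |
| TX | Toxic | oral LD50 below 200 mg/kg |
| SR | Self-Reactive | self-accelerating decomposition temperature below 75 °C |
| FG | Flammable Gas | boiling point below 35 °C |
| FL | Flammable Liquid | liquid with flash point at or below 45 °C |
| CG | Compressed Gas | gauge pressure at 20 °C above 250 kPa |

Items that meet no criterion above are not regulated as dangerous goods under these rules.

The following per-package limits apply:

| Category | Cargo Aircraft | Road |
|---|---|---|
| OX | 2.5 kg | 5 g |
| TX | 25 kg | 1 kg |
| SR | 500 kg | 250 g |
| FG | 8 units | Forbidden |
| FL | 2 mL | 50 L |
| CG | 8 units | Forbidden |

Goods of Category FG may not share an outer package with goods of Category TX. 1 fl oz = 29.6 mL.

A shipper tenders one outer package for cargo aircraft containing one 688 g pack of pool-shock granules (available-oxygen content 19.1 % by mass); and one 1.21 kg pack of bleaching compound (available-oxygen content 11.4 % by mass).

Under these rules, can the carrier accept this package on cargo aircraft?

Yes

The pool-shock granules have available-oxygen content 19.1 % by mass, which is > 10 % by mass, so they are Category OX (Oxidizer).
The bleaching compound has available-oxygen content 11.4 % by mass, which is > 10 % by mass, so it is Category OX (Oxidizer).
Category OX net quantity: 688 g + 1.21 kg = 1.898 kg.
1.898 kg is within the cargo aircraft limit of 2.5 kg for Category OX.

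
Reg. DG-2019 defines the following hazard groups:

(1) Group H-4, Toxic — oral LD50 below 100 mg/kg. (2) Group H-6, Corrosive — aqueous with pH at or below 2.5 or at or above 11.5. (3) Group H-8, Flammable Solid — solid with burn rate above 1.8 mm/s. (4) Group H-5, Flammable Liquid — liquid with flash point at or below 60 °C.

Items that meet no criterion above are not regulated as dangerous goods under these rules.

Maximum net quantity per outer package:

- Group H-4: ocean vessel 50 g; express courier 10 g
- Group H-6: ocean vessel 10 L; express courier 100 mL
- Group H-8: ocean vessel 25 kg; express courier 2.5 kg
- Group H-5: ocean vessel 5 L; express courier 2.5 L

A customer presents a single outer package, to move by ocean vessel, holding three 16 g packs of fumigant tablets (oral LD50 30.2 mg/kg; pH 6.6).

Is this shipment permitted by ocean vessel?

Fumigant tablets: oral LD50 30.2 mg/kg < 100 mg/kg → Group H-4 (Toxic).
Group H-4 quantity: three 16 g packs = 48 g.
48 g is within the ocean vessel limit of 50 g for Group H-4.

Yes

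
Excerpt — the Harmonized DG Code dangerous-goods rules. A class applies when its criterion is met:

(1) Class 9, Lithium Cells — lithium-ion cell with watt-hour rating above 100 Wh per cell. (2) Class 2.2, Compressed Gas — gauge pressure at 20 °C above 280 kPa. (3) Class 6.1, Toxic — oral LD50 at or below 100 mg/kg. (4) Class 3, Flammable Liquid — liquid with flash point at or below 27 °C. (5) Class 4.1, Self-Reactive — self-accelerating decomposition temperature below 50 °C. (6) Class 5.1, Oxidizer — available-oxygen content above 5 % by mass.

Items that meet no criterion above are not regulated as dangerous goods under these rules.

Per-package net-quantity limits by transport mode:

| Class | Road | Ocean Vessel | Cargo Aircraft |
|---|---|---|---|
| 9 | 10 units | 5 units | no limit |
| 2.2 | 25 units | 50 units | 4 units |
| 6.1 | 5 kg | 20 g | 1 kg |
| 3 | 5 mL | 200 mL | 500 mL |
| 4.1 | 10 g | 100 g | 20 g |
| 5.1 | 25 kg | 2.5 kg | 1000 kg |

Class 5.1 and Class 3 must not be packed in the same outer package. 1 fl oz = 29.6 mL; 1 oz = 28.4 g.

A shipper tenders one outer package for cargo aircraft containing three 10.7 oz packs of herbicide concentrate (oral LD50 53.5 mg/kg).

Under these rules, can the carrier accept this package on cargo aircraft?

Yes

With oral LD50 53.5 mg/kg (≤ 100 mg/kg), the herbicide concentrate falls in Class 6.1.
Class 6.1 quantity: three 10.7 oz packs = 911.64 g.
That is within the Class 6.1 cargo aircraft limit of 1 kg.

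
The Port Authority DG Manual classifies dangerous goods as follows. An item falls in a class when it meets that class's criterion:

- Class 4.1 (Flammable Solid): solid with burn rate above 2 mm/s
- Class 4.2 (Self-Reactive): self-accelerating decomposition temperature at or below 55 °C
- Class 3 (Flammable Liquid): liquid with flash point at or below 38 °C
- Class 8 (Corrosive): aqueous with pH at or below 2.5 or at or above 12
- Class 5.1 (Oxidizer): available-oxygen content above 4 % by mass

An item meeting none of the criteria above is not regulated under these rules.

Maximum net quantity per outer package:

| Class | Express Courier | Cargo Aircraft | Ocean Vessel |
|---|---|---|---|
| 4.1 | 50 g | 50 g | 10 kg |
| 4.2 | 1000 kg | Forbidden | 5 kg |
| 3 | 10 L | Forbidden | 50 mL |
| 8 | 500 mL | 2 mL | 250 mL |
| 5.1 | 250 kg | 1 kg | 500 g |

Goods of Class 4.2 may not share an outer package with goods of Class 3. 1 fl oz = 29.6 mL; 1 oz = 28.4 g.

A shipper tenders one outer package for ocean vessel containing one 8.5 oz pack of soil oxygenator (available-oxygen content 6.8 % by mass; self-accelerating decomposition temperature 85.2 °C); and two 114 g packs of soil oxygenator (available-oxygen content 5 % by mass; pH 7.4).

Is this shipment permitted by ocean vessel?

The soil oxygenator has available-oxygen content 6.8 % by mass, which is > 4 % by mass, so it is Class 5.1 (Oxidizer).
With available-oxygen content 5 % by mass (> 4 % by mass), the soil oxygenator falls in Class 5.1.
Total Class 5.1: (one 8.5 oz pack = 241.4 g) + (two 114 g packs = 228 g) = 469.4 g.
469.4 g ≤ 500 g (ocean vessel limit, Class 5.1) — within limit.

Yes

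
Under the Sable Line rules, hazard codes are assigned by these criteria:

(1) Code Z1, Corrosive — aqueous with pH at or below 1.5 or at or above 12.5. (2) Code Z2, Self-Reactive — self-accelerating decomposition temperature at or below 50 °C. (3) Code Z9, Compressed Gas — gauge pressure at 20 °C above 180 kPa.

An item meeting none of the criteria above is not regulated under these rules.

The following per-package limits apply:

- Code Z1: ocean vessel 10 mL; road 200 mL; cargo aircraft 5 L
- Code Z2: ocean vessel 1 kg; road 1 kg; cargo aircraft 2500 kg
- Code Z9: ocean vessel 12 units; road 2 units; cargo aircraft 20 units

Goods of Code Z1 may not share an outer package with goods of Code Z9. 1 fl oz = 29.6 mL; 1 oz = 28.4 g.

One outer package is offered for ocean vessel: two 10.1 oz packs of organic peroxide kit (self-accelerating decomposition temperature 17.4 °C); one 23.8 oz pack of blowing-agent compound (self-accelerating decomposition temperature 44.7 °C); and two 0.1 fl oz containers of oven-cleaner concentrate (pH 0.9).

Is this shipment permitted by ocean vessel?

No

With self-accelerating decomposition temperature 17.4 °C (≤ 50 °C), the organic peroxide kit falls in Code Z2.
Self-accelerating decomposition temperature 44.7 °C meets the Code Z2 criterion (Self-Reactive), so the blowing-agent compound is Code Z2.
The oven-cleaner concentrate has pH 0.9, which is ≤ 1.5, so it is Code Z1 (Corrosive).
Code Z1 quantity: two 0.1 fl oz containers = 5.92 mL.
That is within the Code Z1 ocean vessel limit of 10 mL.
Total Code Z2: (two 10.1 oz packs = 573.68 g) + (one 23.8 oz pack = 675.92 g) = 1249.6 g.
1249.6 g > 1 kg (ocean vessel limit, Code Z2) — over the limit.
The segregation rule (Code Z1 with Code Z9) does not apply to Code Z1 with Code Z2.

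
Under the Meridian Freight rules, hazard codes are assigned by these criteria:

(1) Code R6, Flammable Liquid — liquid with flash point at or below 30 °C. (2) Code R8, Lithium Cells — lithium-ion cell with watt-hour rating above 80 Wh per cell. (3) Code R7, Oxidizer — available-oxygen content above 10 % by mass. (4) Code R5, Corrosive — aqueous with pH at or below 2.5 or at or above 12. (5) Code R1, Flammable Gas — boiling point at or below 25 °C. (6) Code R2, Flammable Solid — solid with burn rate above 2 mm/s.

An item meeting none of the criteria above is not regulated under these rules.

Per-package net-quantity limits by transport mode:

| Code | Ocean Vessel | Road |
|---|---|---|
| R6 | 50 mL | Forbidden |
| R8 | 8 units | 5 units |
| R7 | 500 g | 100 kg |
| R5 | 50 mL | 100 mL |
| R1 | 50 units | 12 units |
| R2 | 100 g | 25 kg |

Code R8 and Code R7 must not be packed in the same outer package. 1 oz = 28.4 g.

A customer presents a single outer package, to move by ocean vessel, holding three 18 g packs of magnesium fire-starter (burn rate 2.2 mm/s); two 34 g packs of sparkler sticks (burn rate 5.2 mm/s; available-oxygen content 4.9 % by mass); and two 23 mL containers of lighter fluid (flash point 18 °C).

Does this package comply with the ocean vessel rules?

With burn rate 2.2 mm/s (> 2 mm/s), the magnesium fire-starter falls in Code R2.
Burn rate 5.2 mm/s meets the Code R2 criterion (Flammable Solid), so the sparkler sticks are Code R2.
Flash point 18 °C meets the Code R6 criterion (Flammable Liquid), so the lighter fluid is Code R6.
Code R2 net quantity: (three 18 g packs = 54 g) + (two 34 g packs = 68 g) = 122 g.
122 g exceeds the ocean vessel limit of 100 g for Code R2.
Code R6 quantity: two 23 mL containers = 46 mL.
46 mL ≤ 50 mL (ocean vessel limit, Code R6) — within limit.
The segregation rule (Code R8 with Code R7) does not apply to Code R2 with Code R6.

No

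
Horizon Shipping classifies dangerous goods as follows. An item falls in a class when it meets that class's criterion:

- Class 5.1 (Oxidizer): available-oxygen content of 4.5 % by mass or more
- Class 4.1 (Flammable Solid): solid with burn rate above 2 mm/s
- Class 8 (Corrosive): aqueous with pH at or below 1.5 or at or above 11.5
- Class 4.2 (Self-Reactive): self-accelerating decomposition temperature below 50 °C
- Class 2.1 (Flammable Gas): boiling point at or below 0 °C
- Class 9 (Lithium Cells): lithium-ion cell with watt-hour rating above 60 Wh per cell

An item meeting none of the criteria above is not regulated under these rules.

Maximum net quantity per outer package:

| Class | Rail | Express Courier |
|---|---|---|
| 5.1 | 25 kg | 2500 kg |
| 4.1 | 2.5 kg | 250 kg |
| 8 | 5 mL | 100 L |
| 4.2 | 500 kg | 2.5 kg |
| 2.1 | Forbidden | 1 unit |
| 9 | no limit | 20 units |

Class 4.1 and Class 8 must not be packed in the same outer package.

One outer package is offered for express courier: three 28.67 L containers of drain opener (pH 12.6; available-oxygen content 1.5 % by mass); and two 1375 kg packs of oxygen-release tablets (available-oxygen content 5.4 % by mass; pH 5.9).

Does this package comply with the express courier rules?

Drain opener: pH 12.6 ≥ 11.5 → Class 8 (Corrosive).
Oxygen-release tablets: available-oxygen content 5.4 % by mass ≥ 4.5 % by mass → Class 5.1 (Oxidizer).
Class 5.1 quantity: two 1375 kg packs = 2750 kg.
2750 kg exceeds the express courier limit of 2500 kg for Class 5.1.
Class 8 quantity: three 28.67 L containers = 86.01 L.
86.01 L is within the express courier limit of 100 L for Class 8.
The segregation rule (Class 4.1 with Class 8) does not apply to Class 5.1 with Class 8.

No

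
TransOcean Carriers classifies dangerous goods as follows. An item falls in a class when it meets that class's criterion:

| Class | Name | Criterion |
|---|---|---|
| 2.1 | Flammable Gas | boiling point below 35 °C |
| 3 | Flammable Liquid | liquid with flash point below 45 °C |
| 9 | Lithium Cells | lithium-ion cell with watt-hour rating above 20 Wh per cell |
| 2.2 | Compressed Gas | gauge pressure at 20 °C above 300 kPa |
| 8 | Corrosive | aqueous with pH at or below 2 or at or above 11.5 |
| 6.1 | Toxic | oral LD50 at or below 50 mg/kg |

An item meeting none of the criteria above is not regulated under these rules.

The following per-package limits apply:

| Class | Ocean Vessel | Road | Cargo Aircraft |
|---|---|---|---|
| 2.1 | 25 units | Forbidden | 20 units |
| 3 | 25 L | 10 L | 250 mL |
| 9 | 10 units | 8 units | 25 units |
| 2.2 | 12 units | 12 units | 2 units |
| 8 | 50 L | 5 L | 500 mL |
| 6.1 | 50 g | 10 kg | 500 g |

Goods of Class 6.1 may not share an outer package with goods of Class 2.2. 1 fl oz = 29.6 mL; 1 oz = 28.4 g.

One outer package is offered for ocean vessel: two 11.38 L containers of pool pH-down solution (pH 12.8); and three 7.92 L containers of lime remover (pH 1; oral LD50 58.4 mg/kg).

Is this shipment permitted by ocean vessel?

With pH 12.8 (≥ 11.5), the pool pH-down solution falls in Class 8.
With pH 1 (≤ 2), the lime remover falls in Class 8.
Total Class 8: (two 11.38 L containers = 22.76 L) + (three 7.92 L containers = 23.76 L) = 46.52 L.
That is within the Class 8 ocean vessel limit of 50 L.

Yes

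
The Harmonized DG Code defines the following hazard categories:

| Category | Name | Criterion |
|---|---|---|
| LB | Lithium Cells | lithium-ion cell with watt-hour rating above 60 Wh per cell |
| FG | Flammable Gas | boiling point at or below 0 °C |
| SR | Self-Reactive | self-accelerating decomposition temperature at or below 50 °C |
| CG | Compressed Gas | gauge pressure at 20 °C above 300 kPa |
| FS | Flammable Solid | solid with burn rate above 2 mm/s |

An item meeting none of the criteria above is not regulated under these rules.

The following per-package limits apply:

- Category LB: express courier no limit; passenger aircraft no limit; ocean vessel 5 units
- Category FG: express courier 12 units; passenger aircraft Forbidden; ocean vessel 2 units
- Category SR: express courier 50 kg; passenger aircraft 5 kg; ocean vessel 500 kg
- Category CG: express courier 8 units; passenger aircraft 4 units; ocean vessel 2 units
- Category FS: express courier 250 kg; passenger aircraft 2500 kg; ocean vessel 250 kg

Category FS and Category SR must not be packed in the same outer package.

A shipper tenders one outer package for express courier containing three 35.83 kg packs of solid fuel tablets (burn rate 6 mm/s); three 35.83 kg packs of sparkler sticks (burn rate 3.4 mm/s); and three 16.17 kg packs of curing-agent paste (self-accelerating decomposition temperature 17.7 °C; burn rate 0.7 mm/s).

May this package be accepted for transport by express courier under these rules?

Solid fuel tablets: burn rate 6 mm/s > 2 mm/s → Category FS (Flammable Solid).
With burn rate 3.4 mm/s (> 2 mm/s), the sparkler sticks fall in Category FS.
With self-accelerating decomposition temperature 17.7 °C (≤ 50 °C), the curing-agent paste falls in Category SR.
Category FS net quantity: (three 35.83 kg packs = 107.49 kg) + (three 35.83 kg packs = 107.49 kg) = 214.98 kg.
214.98 kg ≤ 250 kg (express courier limit, Category FS) — within limit.
Category SR quantity: three 16.17 kg packs = 48.51 kg.
That is within the Category SR express courier limit of 50 kg.
Category FS and Category SR may not share an outer package.

No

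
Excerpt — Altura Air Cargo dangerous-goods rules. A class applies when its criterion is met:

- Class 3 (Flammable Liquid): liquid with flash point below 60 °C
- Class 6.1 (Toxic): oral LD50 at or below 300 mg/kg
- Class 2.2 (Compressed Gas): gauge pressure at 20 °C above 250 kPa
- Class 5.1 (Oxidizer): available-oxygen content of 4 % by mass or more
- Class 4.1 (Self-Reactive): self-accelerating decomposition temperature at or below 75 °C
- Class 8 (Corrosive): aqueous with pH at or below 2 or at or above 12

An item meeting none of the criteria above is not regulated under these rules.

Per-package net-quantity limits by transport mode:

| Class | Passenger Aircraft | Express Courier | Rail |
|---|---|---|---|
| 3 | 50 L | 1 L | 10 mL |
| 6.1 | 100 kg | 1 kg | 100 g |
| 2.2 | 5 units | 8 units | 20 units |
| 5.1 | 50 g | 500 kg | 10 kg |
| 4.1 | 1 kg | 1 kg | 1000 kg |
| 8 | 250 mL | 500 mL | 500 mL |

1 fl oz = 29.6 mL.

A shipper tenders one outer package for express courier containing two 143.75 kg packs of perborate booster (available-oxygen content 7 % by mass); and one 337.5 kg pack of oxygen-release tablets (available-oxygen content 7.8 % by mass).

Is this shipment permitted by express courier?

No

With available-oxygen content 7 % by mass (≥ 4 % by mass), the perborate booster falls in Class 5.1.
The oxygen-release tablets have available-oxygen content 7.8 % by mass, which is ≥ 4 % by mass, so they are Class 5.1 (Oxidizer).
Class 5.1 net quantity: (two 143.75 kg packs = 287.5 kg) + 337.5 kg = 625 kg.
625 kg > 500 kg (express courier limit, Class 5.1) — over the limit.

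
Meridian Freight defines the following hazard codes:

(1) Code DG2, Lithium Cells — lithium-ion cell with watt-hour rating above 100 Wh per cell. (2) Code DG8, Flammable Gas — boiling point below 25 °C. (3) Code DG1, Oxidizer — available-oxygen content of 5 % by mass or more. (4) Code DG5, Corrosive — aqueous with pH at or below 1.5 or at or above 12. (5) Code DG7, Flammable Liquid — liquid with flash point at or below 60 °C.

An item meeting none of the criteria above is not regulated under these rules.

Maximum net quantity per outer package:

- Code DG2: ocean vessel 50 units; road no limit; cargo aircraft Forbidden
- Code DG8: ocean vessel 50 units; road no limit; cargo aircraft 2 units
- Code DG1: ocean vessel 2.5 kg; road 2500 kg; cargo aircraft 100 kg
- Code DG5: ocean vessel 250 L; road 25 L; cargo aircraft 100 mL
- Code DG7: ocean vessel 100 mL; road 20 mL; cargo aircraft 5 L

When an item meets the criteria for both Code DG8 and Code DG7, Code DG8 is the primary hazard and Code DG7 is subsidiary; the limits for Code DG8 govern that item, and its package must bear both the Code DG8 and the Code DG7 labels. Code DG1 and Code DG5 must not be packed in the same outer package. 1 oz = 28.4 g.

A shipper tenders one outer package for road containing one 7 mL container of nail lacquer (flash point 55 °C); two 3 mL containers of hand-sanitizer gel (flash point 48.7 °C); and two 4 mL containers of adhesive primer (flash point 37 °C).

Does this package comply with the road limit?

No

With flash point 55 °C (≤ 60 °C), the nail lacquer falls in Code DG7.
Hand-sanitizer gel: flash point 48.7 °C ≤ 60 °C → Code DG7 (Flammable Liquid).
With flash point 37 °C (≤ 60 °C), the adhesive primer falls in Code DG7.
Total Code DG7: 7 mL + (two 3 mL containers = 6 mL) + (two 4 mL containers = 8 mL) = 21 mL.
That exceeds the Code DG7 road limit of 20 mL.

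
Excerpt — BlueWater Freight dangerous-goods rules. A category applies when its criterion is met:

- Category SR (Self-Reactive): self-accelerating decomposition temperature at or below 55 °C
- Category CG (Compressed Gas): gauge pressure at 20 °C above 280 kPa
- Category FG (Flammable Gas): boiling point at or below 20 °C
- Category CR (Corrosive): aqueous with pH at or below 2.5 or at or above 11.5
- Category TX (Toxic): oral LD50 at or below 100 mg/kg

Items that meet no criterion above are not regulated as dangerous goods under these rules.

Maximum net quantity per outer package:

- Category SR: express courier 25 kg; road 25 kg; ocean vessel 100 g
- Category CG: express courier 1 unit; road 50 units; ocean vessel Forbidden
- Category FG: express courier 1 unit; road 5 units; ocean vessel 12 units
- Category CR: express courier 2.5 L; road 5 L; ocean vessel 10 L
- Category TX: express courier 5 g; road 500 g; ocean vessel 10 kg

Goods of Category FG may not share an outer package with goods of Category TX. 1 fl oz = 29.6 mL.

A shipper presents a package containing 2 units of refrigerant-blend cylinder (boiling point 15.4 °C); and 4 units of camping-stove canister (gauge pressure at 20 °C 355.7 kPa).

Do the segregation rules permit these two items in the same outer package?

Yes

Boiling point 15.4 °C meets the Category FG criterion (Flammable Gas), so the refrigerant-blend cylinder is Category FG.
The camping-stove canister has gauge pressure at 20 °C 355.7 kPa, which is > 280 kPa, so it is Category CG (Compressed Gas).
No segregation rule bars Category FG with Category CG.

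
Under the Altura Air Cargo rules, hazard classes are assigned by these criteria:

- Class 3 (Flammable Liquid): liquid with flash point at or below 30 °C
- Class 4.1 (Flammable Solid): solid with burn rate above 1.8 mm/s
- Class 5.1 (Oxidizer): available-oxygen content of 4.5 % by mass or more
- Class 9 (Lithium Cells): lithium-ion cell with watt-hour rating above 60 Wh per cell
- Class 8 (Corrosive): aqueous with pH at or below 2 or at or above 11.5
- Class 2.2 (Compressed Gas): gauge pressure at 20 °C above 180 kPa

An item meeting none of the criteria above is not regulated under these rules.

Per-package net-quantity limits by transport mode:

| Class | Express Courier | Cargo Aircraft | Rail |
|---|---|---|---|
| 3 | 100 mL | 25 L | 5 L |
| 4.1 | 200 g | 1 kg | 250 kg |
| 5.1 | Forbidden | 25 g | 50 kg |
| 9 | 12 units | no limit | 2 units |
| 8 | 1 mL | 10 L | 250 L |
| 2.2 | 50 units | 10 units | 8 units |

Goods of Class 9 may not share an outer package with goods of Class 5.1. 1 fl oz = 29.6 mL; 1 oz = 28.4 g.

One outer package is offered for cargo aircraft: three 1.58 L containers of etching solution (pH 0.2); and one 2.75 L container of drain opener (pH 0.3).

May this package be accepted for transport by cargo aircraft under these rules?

Yes

The etching solution has pH 0.2, which is ≤ 2, so it is Class 8 (Corrosive).
pH 0.3 meets the Class 8 criterion (Corrosive), so the drain opener is Class 8.
Class 8 net quantity: (three 1.58 L containers = 4.74 L) + 2.75 L = 7.49 L.
7.49 L ≤ 10 L (cargo aircraft limit, Class 8) — within limit.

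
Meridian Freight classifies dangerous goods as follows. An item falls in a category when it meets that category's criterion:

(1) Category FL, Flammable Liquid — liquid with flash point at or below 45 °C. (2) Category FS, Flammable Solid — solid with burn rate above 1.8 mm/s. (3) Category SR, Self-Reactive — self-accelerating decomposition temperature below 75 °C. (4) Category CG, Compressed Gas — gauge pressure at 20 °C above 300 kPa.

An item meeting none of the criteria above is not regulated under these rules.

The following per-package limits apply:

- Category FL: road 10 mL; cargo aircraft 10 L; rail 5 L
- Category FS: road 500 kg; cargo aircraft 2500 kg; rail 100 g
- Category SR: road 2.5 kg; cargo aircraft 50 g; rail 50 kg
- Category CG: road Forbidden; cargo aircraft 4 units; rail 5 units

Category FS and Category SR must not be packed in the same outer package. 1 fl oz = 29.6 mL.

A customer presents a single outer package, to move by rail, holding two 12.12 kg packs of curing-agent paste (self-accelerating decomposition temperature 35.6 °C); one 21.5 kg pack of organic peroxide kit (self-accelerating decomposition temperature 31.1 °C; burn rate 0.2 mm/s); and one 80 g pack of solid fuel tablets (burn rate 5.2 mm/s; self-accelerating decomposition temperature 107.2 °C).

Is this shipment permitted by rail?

Curing-agent paste: self-accelerating decomposition temperature 35.6 °C < 75 °C → Category SR (Self-Reactive).
With self-accelerating decomposition temperature 31.1 °C (< 75 °C), the organic peroxide kit falls in Category SR.
The solid fuel tablets have burn rate 5.2 mm/s, which is > 1.8 mm/s, so they are Category FS (Flammable Solid).
Category FS quantity: 80 g.
80 g ≤ 100 g (rail limit, Category FS) — within limit.
Category SR net quantity: (two 12.12 kg packs = 24.24 kg) + 21.5 kg = 45.74 kg.
45.74 kg is within the rail limit of 50 kg for Category SR.
Category FS and Category SR may not share an outer package.

No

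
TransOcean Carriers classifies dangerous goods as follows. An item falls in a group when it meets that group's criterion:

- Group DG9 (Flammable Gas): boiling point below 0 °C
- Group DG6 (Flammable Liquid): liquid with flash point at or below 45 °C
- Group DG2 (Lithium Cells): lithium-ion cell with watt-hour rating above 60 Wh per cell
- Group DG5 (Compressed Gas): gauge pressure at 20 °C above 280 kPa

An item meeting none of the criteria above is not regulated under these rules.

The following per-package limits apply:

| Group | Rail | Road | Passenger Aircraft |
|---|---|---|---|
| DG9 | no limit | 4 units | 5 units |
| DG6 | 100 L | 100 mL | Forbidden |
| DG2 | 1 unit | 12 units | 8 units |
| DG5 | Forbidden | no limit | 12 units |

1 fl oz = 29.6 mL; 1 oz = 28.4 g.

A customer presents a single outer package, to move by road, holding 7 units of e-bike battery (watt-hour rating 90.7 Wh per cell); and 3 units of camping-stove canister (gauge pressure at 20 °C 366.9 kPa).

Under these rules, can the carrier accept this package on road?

Yes

Watt-hour rating 90.7 Wh per cell meets the Group DG2 criterion (Lithium Cells), so the e-bike battery is Group DG2.
With gauge pressure at 20 °C 366.9 kPa (> 280 kPa), the camping-stove canister falls in Group DG5.
Group DG2 quantity: 7 units.
7 units ≤ 12 units (road limit, Group DG2) — within limit.
Group DG5 quantity: 3 units.
Group DG5 has no per-package limit by road.
Every hazard group is within its road limit and no segregation rule is violated.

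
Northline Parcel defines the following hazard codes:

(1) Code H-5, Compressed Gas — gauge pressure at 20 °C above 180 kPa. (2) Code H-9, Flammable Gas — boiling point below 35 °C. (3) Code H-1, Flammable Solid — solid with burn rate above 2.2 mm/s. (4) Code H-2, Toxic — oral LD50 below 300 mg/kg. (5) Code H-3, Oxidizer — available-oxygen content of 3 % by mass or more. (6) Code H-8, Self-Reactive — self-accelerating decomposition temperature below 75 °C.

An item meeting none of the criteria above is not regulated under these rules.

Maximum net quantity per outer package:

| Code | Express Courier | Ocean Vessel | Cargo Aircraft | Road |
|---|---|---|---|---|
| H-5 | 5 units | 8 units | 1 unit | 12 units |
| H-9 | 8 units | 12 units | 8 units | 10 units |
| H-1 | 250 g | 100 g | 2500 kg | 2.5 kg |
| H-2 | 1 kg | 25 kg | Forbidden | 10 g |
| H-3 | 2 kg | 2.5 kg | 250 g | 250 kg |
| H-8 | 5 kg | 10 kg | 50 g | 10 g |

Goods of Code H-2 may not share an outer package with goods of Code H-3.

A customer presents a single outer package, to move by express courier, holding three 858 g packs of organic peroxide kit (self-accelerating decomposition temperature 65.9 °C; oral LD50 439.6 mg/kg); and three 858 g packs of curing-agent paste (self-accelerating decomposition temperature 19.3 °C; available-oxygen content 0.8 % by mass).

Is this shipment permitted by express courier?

With self-accelerating decomposition temperature 65.9 °C (< 75 °C), the organic peroxide kit falls in Code H-8.
The curing-agent paste has self-accelerating decomposition temperature 19.3 °C, which is < 75 °C, so it is Code H-8 (Self-Reactive).
Code H-8 net quantity: (three 858 g packs = 2.574 kg) + (three 858 g packs = 2.574 kg) = 5.148 kg.
5.148 kg > 5 kg (express courier limit, Code H-8) — over the limit.

No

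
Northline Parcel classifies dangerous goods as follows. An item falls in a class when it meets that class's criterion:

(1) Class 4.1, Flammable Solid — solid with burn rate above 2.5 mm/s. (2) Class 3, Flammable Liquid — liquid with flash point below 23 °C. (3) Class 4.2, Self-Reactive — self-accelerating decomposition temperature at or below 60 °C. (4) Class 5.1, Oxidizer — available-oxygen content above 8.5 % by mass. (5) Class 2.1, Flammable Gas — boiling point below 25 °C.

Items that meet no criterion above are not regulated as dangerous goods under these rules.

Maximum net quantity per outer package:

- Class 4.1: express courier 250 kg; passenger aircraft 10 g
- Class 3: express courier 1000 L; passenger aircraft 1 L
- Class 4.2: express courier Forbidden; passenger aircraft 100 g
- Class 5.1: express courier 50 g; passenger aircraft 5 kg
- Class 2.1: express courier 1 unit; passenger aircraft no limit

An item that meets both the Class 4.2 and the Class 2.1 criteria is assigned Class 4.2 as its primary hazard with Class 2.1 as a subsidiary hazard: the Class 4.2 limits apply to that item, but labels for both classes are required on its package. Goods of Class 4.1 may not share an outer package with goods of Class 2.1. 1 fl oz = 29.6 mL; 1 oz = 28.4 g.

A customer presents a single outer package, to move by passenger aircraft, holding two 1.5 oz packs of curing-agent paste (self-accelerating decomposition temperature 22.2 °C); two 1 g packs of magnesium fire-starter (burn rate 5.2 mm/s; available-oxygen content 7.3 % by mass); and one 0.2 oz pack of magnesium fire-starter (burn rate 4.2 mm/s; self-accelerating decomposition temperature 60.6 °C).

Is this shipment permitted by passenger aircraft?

With self-accelerating decomposition temperature 22.2 °C (≤ 60 °C), the curing-agent paste falls in Class 4.2.
With burn rate 5.2 mm/s (> 2.5 mm/s), the magnesium fire-starter falls in Class 4.1.
Burn rate 4.2 mm/s meets the Class 4.1 criterion (Flammable Solid), so the magnesium fire-starter is Class 4.1.
Class 4.1 net quantity: (two 1 g packs = 2 g) + (one 0.2 oz pack = 5.68 g) = 7.68 g.
7.68 g is within the passenger aircraft limit of 10 g for Class 4.1.
Class 4.2 quantity: two 1.5 oz packs = 85.2 g.
85.2 g is within the passenger aircraft limit of 100 g for Class 4.2.
The segregation rule (Class 4.1 with Class 2.1) does not apply to Class 4.1 with Class 4.2.
Every hazard class is within its passenger aircraft limit and no segregation rule is violated.

Yes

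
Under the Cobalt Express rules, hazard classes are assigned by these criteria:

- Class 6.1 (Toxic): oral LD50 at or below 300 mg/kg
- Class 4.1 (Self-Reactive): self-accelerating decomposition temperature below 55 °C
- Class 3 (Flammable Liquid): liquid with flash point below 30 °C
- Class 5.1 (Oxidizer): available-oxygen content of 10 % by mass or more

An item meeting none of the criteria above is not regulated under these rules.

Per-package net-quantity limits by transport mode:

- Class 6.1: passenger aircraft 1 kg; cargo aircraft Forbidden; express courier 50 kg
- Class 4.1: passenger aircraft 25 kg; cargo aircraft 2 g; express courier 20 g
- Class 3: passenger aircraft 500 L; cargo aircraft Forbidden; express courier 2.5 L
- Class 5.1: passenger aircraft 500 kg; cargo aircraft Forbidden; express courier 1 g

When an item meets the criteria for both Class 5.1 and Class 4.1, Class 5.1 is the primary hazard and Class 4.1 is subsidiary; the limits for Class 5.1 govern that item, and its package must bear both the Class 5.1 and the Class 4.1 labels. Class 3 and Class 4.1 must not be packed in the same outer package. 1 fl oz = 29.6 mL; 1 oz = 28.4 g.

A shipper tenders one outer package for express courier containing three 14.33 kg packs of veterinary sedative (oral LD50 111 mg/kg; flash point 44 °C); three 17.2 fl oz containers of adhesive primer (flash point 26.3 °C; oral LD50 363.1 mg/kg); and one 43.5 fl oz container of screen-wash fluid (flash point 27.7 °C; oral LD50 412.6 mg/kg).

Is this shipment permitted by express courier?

Oral LD50 111 mg/kg meets the Class 6.1 criterion (Toxic), so the veterinary sedative is Class 6.1.
Flash point 26.3 °C meets the Class 3 criterion (Flammable Liquid), so the adhesive primer is Class 3.
With flash point 27.7 °C (< 30 °C), the screen-wash fluid falls in Class 3.
Class 6.1 quantity: three 14.33 kg packs = 42.99 kg.
42.99 kg ≤ 50 kg (express courier limit, Class 6.1) — within limit.
Class 3 net quantity: (three 17.2 fl oz containers = 1527.36 mL) + (one 43.5 fl oz container = 1287.6 mL) = 2814.96 mL.
That exceeds the Class 3 express courier limit of 2.5 L.
The segregation rule (Class 3 with Class 4.1) does not apply to Class 6.1 with Class 3.

No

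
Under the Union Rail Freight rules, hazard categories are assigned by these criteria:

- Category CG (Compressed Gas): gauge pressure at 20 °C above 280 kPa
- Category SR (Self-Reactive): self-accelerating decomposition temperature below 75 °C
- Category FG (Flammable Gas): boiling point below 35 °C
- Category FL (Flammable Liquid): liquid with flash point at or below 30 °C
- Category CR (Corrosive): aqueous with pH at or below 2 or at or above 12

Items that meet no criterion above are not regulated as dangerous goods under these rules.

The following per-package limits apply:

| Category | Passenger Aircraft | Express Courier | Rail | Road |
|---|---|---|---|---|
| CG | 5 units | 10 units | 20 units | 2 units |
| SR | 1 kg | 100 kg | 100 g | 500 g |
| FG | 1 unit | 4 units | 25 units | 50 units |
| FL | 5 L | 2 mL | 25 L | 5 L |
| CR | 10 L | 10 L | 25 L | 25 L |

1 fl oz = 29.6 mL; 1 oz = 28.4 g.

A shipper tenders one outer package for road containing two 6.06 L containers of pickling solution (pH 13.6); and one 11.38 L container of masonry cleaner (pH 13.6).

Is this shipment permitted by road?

Yes

With pH 13.6 (≥ 12), the pickling solution falls in Category CR.
Masonry cleaner: pH 13.6 ≥ 12 → Category CR (Corrosive).
Total Category CR: (two 6.06 L containers = 12.12 L) + 11.38 L = 23.5 L.
That is within the Category CR road limit of 25 L.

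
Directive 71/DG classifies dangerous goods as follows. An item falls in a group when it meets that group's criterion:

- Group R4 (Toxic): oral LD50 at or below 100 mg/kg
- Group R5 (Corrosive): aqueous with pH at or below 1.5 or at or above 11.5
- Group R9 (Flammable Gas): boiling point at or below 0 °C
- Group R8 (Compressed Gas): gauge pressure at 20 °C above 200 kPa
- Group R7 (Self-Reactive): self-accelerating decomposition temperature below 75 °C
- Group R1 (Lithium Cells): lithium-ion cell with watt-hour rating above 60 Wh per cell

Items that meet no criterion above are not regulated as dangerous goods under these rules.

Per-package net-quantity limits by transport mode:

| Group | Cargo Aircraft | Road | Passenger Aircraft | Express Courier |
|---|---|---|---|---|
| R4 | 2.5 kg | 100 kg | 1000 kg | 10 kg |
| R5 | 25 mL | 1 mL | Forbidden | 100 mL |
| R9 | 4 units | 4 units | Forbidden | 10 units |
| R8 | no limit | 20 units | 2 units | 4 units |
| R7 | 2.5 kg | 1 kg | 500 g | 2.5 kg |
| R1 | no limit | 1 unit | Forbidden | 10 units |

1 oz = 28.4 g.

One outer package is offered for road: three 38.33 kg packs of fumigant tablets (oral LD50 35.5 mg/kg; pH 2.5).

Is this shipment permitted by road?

No

Fumigant tablets: oral LD50 35.5 mg/kg ≤ 100 mg/kg → Group R4 (Toxic).
Group R4 quantity: three 38.33 kg packs = 114.99 kg.
114.99 kg > 100 kg (road limit, Group R4) — over the limit.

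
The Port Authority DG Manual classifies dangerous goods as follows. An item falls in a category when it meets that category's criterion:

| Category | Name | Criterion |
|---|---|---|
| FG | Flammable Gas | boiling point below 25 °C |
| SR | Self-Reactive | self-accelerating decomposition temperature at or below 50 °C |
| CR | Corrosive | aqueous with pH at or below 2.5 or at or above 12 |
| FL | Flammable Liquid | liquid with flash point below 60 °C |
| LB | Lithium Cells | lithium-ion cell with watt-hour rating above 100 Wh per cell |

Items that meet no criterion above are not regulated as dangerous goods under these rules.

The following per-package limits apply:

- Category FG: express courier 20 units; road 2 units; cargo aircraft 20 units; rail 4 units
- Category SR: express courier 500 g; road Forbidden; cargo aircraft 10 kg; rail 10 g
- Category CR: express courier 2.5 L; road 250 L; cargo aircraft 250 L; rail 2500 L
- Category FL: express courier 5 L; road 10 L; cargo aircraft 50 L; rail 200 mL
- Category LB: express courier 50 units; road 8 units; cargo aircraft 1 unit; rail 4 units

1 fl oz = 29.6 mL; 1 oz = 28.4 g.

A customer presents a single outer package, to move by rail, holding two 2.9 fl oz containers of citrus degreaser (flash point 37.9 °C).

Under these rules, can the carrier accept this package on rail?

With flash point 37.9 °C (< 60 °C), the citrus degreaser falls in Category FL.
Category FL quantity: two 2.9 fl oz containers = 171.68 mL.
171.68 mL ≤ 200 mL (rail limit, Category FL) — within limit.

Yes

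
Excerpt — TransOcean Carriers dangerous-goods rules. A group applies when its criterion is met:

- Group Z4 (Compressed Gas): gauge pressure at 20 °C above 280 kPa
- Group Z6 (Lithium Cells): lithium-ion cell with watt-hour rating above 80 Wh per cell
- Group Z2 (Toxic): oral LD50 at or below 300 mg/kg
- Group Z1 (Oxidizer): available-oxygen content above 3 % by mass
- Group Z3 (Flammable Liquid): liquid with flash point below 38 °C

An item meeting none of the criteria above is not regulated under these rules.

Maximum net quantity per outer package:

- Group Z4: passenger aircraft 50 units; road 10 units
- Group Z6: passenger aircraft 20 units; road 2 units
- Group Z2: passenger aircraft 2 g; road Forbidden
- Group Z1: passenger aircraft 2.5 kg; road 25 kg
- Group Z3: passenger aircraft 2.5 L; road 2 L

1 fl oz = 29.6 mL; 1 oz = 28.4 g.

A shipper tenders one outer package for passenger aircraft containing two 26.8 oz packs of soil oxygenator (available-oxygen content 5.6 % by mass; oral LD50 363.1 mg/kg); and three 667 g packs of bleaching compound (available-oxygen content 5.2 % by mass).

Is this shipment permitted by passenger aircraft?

No

Available-oxygen content 5.6 % by mass meets the Group Z1 criterion (Oxidizer), so the soil oxygenator is Group Z1.
Bleaching compound: available-oxygen content 5.2 % by mass > 3 % by mass → Group Z1 (Oxidizer).
Group Z1 net quantity: (two 26.8 oz packs = 1522.24 g) + (three 667 g packs = 2.001 kg) = 3523.24 g.
3523.24 g exceeds the passenger aircraft limit of 2.5 kg for Group Z1.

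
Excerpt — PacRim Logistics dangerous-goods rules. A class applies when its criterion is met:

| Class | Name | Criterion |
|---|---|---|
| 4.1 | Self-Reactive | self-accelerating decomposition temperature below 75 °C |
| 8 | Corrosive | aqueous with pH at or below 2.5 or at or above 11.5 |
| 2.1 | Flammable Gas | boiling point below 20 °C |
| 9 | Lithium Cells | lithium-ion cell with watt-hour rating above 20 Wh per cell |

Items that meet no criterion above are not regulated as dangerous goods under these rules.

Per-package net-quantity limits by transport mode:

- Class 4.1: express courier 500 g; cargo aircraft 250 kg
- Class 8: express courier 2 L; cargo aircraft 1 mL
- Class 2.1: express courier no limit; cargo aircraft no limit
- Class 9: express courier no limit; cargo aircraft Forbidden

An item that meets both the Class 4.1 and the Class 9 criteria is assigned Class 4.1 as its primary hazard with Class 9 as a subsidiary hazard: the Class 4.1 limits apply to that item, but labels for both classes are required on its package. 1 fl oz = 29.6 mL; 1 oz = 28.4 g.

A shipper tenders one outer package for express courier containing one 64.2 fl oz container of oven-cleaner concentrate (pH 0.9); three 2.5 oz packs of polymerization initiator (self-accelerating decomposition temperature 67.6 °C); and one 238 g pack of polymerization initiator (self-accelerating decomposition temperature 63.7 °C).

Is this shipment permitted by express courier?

With pH 0.9 (≤ 2.5), the oven-cleaner concentrate falls in Class 8.
Self-accelerating decomposition temperature 67.6 °C meets the Class 4.1 criterion (Self-Reactive), so the polymerization initiator is Class 4.1.
Self-accelerating decomposition temperature 63.7 °C meets the Class 4.1 criterion (Self-Reactive), so the polymerization initiator is Class 4.1.
Total Class 4.1: (three 2.5 oz packs = 213 g) + 238 g = 451 g.
451 g ≤ 500 g (express courier limit, Class 4.1) — within limit.
Class 8 quantity: one 64.2 fl oz container = 1900.32 mL.
That is within the Class 8 express courier limit of 2 L.
Every hazard class is within its express courier limit and no segregation rule is violated.

Yes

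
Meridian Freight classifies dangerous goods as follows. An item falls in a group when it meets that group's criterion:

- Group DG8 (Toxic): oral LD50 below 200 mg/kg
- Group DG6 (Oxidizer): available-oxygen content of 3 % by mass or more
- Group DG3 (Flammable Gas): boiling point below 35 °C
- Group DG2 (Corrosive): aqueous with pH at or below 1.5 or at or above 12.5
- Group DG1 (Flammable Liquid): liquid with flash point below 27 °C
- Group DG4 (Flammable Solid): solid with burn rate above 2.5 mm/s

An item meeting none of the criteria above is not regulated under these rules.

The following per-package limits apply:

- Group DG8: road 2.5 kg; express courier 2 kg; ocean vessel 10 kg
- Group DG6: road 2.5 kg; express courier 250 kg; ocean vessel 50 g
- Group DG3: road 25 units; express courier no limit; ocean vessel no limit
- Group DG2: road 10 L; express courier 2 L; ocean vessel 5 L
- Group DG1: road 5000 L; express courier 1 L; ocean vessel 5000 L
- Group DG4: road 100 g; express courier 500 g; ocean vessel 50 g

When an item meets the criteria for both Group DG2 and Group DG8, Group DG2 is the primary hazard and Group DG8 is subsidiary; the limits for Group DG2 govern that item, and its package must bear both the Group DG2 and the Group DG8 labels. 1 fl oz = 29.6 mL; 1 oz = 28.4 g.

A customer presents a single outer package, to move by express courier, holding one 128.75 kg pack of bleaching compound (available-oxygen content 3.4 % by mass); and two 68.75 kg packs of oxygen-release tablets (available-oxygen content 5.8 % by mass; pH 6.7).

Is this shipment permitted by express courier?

No

The bleaching compound has available-oxygen content 3.4 % by mass, which is ≥ 3 % by mass, so it is Group DG6 (Oxidizer).
Available-oxygen content 5.8 % by mass meets the Group DG6 criterion (Oxidizer), so the oxygen-release tablets are Group DG6.
Total Group DG6: 128.75 kg + (two 68.75 kg packs = 137.5 kg) = 266.25 kg.
266.25 kg > 250 kg (express courier limit, Group DG6) — over the limit.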